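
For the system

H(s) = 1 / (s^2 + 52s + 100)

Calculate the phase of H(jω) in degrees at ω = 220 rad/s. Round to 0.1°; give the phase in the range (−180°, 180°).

-166.7°

Substitute s = j220:
Numerator: 1 = 1 + j0
Denominator: (j220)^2 + 52(j220) + 100 = -48300 + j11440
|N| = √(1² + 0²) ≈ 1, ∠N ≈ 0.00°
|D| = √(48300² + 11440²) ≈ 49636, ∠D ≈ 166.67°
∠H = 0.00° − 166.67° = -166.67°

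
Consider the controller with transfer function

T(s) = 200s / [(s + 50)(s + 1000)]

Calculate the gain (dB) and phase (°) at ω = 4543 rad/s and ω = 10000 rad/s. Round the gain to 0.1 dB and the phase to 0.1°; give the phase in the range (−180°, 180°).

ω = 4543: -27.3 dB, -77.0°; ω = 10000: -34.0 dB, -84.0°

At s = jω = j4543:
zero at origin: s = j4543 → |·| = 4543, ∠ = 90.00°
pole (s+50): 50 + j4543 → |·| = √(50²+4543²) = √20641349 ≈ 4543.3, ∠ = arctan(4543/50) ≈ 89.37°
pole (s+1000): 1000 + j4543 → |·| = √(1000²+4543²) = √21638849 ≈ 4651.8, ∠ = arctan(4543/1000) ≈ 77.59°
|T| = 200 · 4543 / 2.1135e+07 ≈ 0.04299
Gain = 20 log₁₀(0.04299) ≈ -27.33 dB
∠T = 90.00° − 166.96° = -76.96°

At s = jω = j10000:
zero at origin: s = j10000 → |·| = 10000, ∠ = 90.00°
pole (s+50): 50 + j10000 → |·| = √(50²+10000²) = √100002500 ≈ 10000, ∠ = arctan(10000/50) ≈ 89.71°
pole (s+1000): 1000 + j10000 → |·| = √(1000²+10000²) = √101000000 ≈ 10050, ∠ = arctan(10000/1000) ≈ 84.29°
|T| = 200 · 10000 / 1.005e+08 ≈ 0.0199
Gain = 20 log₁₀(0.0199) ≈ -34.02 dB
∠T = 90.00° − 174.00° = -84.00°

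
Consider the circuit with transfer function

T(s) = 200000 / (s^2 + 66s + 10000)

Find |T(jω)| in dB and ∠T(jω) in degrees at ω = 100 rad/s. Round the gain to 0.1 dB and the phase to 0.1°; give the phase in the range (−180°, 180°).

29.6 dB, -90.0°

At s = jω = j100:
quadratic: (j100)² + 66·j100 + 10000 = 0 + j6600 → |·| ≈ 6600, ∠ ≈ 90.00°
|T| = 200000 / 6600 ≈ 30.303
Gain = 20 log₁₀(30.303) ≈ 29.63 dB
∠T = 0.00° − 90.00° = -90.00°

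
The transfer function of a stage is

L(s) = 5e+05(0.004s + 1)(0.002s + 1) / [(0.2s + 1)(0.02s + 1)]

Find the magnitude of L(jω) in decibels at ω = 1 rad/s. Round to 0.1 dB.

At ω = 1 rad/s:
zero (1 + j1·0.004) = 1 + j0.004 → |·| ≈ 1, ∠ ≈ 0.23°
zero (1 + j1·0.002) = 1 + j0.002 → |·| ≈ 1, ∠ ≈ 0.11°
pole (1 + j1·0.2) = 1 + j0.2 → |·| ≈ 1.0198, ∠ ≈ 11.31°
pole (1 + j1·0.02) = 1 + j0.02 → |·| ≈ 1.0002, ∠ ≈ 1.15°
|L| = 5e+05 · 1 · 1 / (1.0198 · 1.0002) ≈ 4.9019e+05
Gain = 20 log₁₀(4.9019e+05) ≈ 113.81 dB

113.8 dB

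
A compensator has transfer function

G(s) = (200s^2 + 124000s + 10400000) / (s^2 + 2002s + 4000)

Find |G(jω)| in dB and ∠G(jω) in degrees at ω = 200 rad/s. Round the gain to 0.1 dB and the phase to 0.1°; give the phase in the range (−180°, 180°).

35.8 dB, -10.7°

Substitute s = j200:
Numerator: 200(j200)^2 + 124000(j200) + 10400000 = 2400000 + j24800000
Denominator: (j200)^2 + 2002(j200) + 4000 = -36000 + j400400
|N| = √(2400000² + 24800000²) ≈ 2.4916e+07, ∠N ≈ 84.47°
|D| = √(36000² + 400400²) ≈ 4.0202e+05, ∠D ≈ 95.14°
|G| = 2.4916e+07 / 4.0202e+05 ≈ 61.977
Gain = 20 log₁₀(61.977) ≈ 35.84 dB
∠G = 84.47° − 95.14° = -10.67°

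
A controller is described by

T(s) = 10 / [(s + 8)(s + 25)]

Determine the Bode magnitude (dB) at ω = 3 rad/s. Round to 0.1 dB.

-26.7 dB

At s = jω = j3:
pole (s+8): 8 + j3 → |·| = √(8²+3²) = √73 ≈ 8.544, ∠ = arctan(3/8) ≈ 20.56°
pole (s+25): 25 + j3 → |·| = √(25²+3²) = √634 ≈ 25.179, ∠ = arctan(3/25) ≈ 6.84°
|T| = 10 / 215.13 ≈ 0.046484
Gain = 20 log₁₀(0.046484) ≈ -26.65 dB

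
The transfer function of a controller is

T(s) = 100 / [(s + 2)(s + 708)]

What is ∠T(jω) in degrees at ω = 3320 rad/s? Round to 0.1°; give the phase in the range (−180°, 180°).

At s = jω = j3320:
pole (s+2): 2 + j3320 → |·| = √(2²+3320²) = √11022404 ≈ 3320, ∠ = arctan(3320/2) ≈ 89.97°
pole (s+708): 708 + j3320 → |·| = √(708²+3320²) = √11523664 ≈ 3394.7, ∠ = arctan(3320/708) ≈ 77.96°
∠T = 0.00° − 167.93° = -167.93°

-167.9°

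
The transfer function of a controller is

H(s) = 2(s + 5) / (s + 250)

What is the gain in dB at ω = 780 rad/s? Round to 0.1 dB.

At s = jω = j780:
zero (s+5): 5 + j780 → |·| = √(5²+780²) = √608425 ≈ 780.02, ∠ = arctan(780/5) ≈ 89.63°
pole (s+250): 250 + j780 → |·| = √(250²+780²) = √670900 ≈ 819.08, ∠ = arctan(780/250) ≈ 72.23°
|H| = 2 · 780.02 / 819.08 ≈ 1.9046
Gain = 20 log₁₀(1.9046) ≈ 5.60 dB

5.6 dB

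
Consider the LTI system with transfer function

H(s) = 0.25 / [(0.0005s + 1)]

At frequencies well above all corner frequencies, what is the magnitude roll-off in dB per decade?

-20 dB/decade

Each pole contributes −20 dB/decade at high frequency; each zero contributes +20 dB/decade.
Net: 0 zero(s) − 1 pole(s) → -20 dB/decade.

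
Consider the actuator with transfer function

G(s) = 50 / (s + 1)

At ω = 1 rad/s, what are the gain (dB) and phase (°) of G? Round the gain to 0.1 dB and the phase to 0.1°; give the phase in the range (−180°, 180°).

31.0 dB, -45.0°

At s = jω = j1:
pole (s+1): 1 + j1 → |·| = √(1²+1²) = √2 ≈ 1.4142, ∠ = arctan(1/1) ≈ 45.00°
|G| = 50 / 1.4142 ≈ 35.356
Gain = 20 log₁₀(35.356) ≈ 30.97 dB
∠G = 0.00° − 45.00° = -45.00°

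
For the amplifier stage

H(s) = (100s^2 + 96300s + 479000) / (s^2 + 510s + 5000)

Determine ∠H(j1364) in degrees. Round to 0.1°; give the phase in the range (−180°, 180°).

Substitute s = j1364:
Numerator: 100(j1364)^2 + 96300(j1364) + 479000 = -185570600 + j131353200
Denominator: (j1364)^2 + 510(j1364) + 5000 = -1855496 + j695640
|N| = √(185570600² + 131353200²) ≈ 2.2735e+08, ∠N ≈ 144.71°
|D| = √(1855496² + 695640²) ≈ 1.9816e+06, ∠D ≈ 159.45°
∠H = 144.71° − 159.45° = -14.74°

-14.7°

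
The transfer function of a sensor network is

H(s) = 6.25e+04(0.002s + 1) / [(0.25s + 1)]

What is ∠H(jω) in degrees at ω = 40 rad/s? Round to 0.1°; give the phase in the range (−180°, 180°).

At ω = 40 rad/s:
zero (1 + j40·0.002) = 1 + j0.08 → |·| ≈ 1.0032, ∠ ≈ 4.57°
pole (1 + j40·0.25) = 1 + j10 → |·| ≈ 10.05, ∠ ≈ 84.29°
∠H = (4.57°) − (84.29°) = -79.72°

-79.7°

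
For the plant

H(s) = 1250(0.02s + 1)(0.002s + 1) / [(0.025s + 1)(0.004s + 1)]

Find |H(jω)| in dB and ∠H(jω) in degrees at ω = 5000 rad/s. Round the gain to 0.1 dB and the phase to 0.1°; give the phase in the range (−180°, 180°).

At ω = 5000 rad/s:
zero (1 + j5000·0.02) = 1 + j100 → |·| ≈ 100, ∠ ≈ 89.43°
zero (1 + j5000·0.002) = 1 + j10 → |·| ≈ 10.05, ∠ ≈ 84.29°
pole (1 + j5000·0.025) = 1 + j125 → |·| ≈ 125, ∠ ≈ 89.54°
pole (1 + j5000·0.004) = 1 + j20 → |·| ≈ 20.025, ∠ ≈ 87.14°
|H| = 1250 · 100 · 10.05 / (125 · 20.025) ≈ 501.87
Gain = 20 log₁₀(501.87) ≈ 54.01 dB
∠H = (89.43° + 84.29°) − (89.54° + 87.14°) = -2.96°

54.0 dB, -3.0°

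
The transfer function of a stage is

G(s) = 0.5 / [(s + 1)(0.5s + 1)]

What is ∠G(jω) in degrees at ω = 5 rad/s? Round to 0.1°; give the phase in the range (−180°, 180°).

-146.9°

At ω = 5 rad/s:
pole (1 + j5·1) = 1 + j5 → |·| ≈ 5.099, ∠ ≈ 78.69°
pole (1 + j5·0.5) = 1 + j2.5 → |·| ≈ 2.6926, ∠ ≈ 68.20°
∠G = (0°) − (78.69° + 68.20°) = -146.89°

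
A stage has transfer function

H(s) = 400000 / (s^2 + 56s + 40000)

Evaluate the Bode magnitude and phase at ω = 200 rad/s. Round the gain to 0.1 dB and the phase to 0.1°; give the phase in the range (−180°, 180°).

At s = jω = j200:
quadratic: (j200)² + 56·j200 + 40000 = 0 + j11200 → |·| ≈ 11200, ∠ ≈ 90.00°
|H| = 400000 / 11200 ≈ 35.714
Gain = 20 log₁₀(35.714) ≈ 31.06 dB
∠H = 0.00° − 90.00° = -90.00°

31.1 dB, -90.0°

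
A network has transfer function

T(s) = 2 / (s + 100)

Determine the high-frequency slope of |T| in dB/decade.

-20 dB/decade

Each pole contributes −20 dB/decade at high frequency; each zero contributes +20 dB/decade.
Net: 0 zero(s) − 1 pole(s) → -20 dB/decade.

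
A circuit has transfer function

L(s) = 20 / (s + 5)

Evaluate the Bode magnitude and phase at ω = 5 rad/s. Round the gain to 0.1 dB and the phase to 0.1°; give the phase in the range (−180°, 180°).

Substitute s = j5:
Numerator: 20 = 20 + j0
Denominator: (j5) + 5 = 5 + j5
|N| = √(20² + 0²) ≈ 20, ∠N ≈ 0.00°
|D| = √(5² + 5²) ≈ 7.0711, ∠D ≈ 45.00°
|L| = 20 / 7.0711 ≈ 2.8284
Gain = 20 log₁₀(2.8284) ≈ 9.03 dB
∠L = 0.00° − 45.00° = -45.00°

9.0 dB, -45.0°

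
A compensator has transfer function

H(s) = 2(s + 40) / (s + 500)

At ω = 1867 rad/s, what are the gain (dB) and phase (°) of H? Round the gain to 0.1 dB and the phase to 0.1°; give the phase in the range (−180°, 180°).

At s = jω = j1867:
zero (s+40): 40 + j1867 → |·| = √(40²+1867²) = √3487289 ≈ 1867.4, ∠ = arctan(1867/40) ≈ 88.77°
pole (s+500): 500 + j1867 → |·| = √(500²+1867²) = √3735689 ≈ 1932.8, ∠ = arctan(1867/500) ≈ 75.01°
|H| = 2 · 1867.4 / 1932.8 ≈ 1.9323
Gain = 20 log₁₀(1.9323) ≈ 5.72 dB
∠H = 88.77° − 75.01° = 13.76°

5.7 dB, 13.8°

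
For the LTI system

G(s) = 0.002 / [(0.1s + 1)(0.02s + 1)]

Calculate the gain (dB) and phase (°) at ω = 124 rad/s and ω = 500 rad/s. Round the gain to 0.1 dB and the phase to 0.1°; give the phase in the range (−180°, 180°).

At ω = 124 rad/s:
pole (1 + j124·0.1) = 1 + j12.4 → |·| ≈ 12.44, ∠ ≈ 85.39°
pole (1 + j124·0.02) = 1 + j2.48 → |·| ≈ 2.674, ∠ ≈ 68.04°
|G| = 0.002 · 1 / (12.44 · 2.674) ≈ 6.0124e-05
Gain = 20 log₁₀(6.0124e-05) ≈ -84.42 dB
∠G = (0°) − (85.39° + 68.04°) = -153.43°

At ω = 500 rad/s:
pole (1 + j500·0.1) = 1 + j50 → |·| ≈ 50.01, ∠ ≈ 88.85°
pole (1 + j500·0.02) = 1 + j10 → |·| ≈ 10.05, ∠ ≈ 84.29°
|G| = 0.002 · 1 / (50.01 · 10.05) ≈ 3.9793e-06
Gain = 20 log₁₀(3.9793e-06) ≈ -108.00 dB
∠G = (0°) − (88.85° + 84.29°) = -173.14°

ω = 124: -84.4 dB, -153.4°; ω = 500: -108.0 dB, -173.1°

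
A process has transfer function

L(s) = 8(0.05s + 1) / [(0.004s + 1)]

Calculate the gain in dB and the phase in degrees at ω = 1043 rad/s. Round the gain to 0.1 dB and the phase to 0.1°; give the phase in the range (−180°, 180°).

39.8 dB, 12.4°

At ω = 1043 rad/s:
zero (1 + j1043·0.05) = 1 + j52.15 → |·| ≈ 52.16, ∠ ≈ 88.90°
pole (1 + j1043·0.004) = 1 + j4.172 → |·| ≈ 4.2902, ∠ ≈ 76.52°
|L| = 8 · 52.16 / (4.2902) ≈ 97.264
Gain = 20 log₁₀(97.264) ≈ 39.76 dB
∠L = (88.90°) − (76.52°) = 12.38°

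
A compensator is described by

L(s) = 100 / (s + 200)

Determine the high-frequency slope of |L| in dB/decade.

-20 dB/decade

Each pole contributes −20 dB/decade at high frequency; each zero contributes +20 dB/decade.
Net: 0 zero(s) − 1 pole(s) → -20 dB/decade.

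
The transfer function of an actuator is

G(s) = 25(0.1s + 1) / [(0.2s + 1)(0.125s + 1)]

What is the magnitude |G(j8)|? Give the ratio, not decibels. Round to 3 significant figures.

At ω = 8 rad/s:
zero (1 + j8·0.1) = 1 + j0.8 → |·| ≈ 1.2806, ∠ ≈ 38.66°
pole (1 + j8·0.2) = 1 + j1.6 → |·| ≈ 1.8868, ∠ ≈ 57.99°
pole (1 + j8·0.125) = 1 + j1 → |·| ≈ 1.4142, ∠ ≈ 45.00°
|G| = 25 · 1.2806 / (1.8868 · 1.4142) ≈ 11.998

12.0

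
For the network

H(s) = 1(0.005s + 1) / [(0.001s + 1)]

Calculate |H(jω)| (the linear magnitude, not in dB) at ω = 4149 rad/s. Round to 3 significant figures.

At ω = 4149 rad/s:
zero (1 + j4149·0.005) = 1 + j20.745 → |·| ≈ 20.769, ∠ ≈ 87.24°
pole (1 + j4149·0.001) = 1 + j4.149 → |·| ≈ 4.2678, ∠ ≈ 76.45°
|H| = 1 · 20.769 / (4.2678) ≈ 4.8664

4.87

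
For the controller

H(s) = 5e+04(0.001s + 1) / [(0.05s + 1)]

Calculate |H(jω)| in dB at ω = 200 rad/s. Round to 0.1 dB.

74.1 dB

At ω = 200 rad/s:
zero (1 + j200·0.001) = 1 + j0.2 → |·| ≈ 1.0198, ∠ ≈ 11.31°
pole (1 + j200·0.05) = 1 + j10 → |·| ≈ 10.05, ∠ ≈ 84.29°
|H| = 5e+04 · 1.0198 / (10.05) ≈ 5073.6
Gain = 20 log₁₀(5073.6) ≈ 74.11 dB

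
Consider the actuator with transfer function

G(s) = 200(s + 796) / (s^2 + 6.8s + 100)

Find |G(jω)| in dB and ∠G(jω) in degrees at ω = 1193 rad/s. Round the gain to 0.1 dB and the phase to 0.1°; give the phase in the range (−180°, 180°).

At s = jω = j1193:
zero (s+796): 796 + j1193 → |·| = √(796²+1193²) = √2056865 ≈ 1434.2, ∠ = arctan(1193/796) ≈ 56.29°
quadratic: (j1193)² + 6.8·j1193 + 100 = -1423149 + j8112.4 → |·| ≈ 1.4232e+06, ∠ ≈ 179.67°
|G| = 200 · 1434.2 / 1.4232e+06 ≈ 0.20155
Gain = 20 log₁₀(0.20155) ≈ -13.91 dB
∠G = 56.29° − 179.67° = -123.38°

-13.9 dB, -123.4°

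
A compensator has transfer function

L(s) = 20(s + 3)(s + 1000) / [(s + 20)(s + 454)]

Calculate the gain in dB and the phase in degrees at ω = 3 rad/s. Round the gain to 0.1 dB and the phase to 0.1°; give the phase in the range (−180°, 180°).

At s = jω = j3:
zero (s+3): 3 + j3 → |·| = √(3²+3²) = √18 ≈ 4.2426, ∠ = arctan(3/3) ≈ 45.00°
zero (s+1000): 1000 + j3 → |·| = √(1000²+3²) = √1000009 ≈ 1000, ∠ = arctan(3/1000) ≈ 0.17°
pole (s+20): 20 + j3 → |·| = √(20²+3²) = √409 ≈ 20.224, ∠ = arctan(3/20) ≈ 8.53°
pole (s+454): 454 + j3 → |·| = √(454²+3²) = √206125 ≈ 454.01, ∠ = arctan(3/454) ≈ 0.38°
|L| = 20 · 4242.6 / 9181.9 ≈ 9.2412
Gain = 20 log₁₀(9.2412) ≈ 19.31 dB
∠L = 45.17° − 8.91° = 36.26°

19.3 dB, 36.3°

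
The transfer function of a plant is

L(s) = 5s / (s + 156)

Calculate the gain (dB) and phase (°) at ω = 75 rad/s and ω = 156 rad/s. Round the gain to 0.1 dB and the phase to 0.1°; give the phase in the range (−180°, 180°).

At s = jω = j75:
zero at origin: s = j75 → |·| = 75, ∠ = 90.00°
pole (s+156): 156 + j75 → |·| = √(156²+75²) = √29961 ≈ 173.09, ∠ = arctan(75/156) ≈ 25.68°
|L| = 5 · 75 / 173.09 ≈ 2.1665
Gain = 20 log₁₀(2.1665) ≈ 6.72 dB
∠L = 90.00° − 25.68° = 64.32°

At s = jω = j156:
zero at origin: s = j156 → |·| = 156, ∠ = 90.00°
pole (s+156): 156 + j156 → |·| = √(156²+156²) = √48672 ≈ 220.62, ∠ = arctan(156/156) ≈ 45.00°
|L| = 5 · 156 / 220.62 ≈ 3.5355
Gain = 20 log₁₀(3.5355) ≈ 10.97 dB
∠L = 90.00° − 45.00° = 45.00°

ω = 75: 6.7 dB, 64.3°; ω = 156: 11.0 dB, 45.0°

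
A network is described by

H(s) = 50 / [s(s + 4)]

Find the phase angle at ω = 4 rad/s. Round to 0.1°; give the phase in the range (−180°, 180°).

At s = jω = j4:
pole (s+4): 4 + j4 → |·| = √(4²+4²) = √32 ≈ 5.6569, ∠ = arctan(4/4) ≈ 45.00°
pole at origin: |s| = 4, ∠ = 90.00° (in denominator)
∠H = 0.00° − 135.00° = -135.00°

-135.0°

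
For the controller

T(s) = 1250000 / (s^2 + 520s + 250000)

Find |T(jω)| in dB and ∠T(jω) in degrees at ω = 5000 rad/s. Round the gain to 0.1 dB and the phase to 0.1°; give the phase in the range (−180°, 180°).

At s = jω = j5000:
quadratic: (j5000)² + 520·j5000 + 250000 = -24750000 + j2600000 → |·| ≈ 2.4886e+07, ∠ ≈ 174.00°
|T| = 1250000 / 2.4886e+07 ≈ 0.050229
Gain = 20 log₁₀(0.050229) ≈ -25.98 dB
∠T = 0.00° − 174.00° = -174.00°

-26.0 dB, -174.0°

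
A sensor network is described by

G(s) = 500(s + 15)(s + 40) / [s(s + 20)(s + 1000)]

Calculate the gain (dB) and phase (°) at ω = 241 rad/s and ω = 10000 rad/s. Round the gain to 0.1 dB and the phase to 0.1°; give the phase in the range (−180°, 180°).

At s = jω = j241:
zero (s+15): 15 + j241 → |·| = √(15²+241²) = √58306 ≈ 241.47, ∠ = arctan(241/15) ≈ 86.44°
zero (s+40): 40 + j241 → |·| = √(40²+241²) = √59681 ≈ 244.3, ∠ = arctan(241/40) ≈ 80.58°
pole (s+20): 20 + j241 → |·| = √(20²+241²) = √58481 ≈ 241.83, ∠ = arctan(241/20) ≈ 85.26°
pole (s+1000): 1000 + j241 → |·| = √(1000²+241²) = √1058081 ≈ 1028.6, ∠ = arctan(241/1000) ≈ 13.55°
pole at origin: |s| = 241, ∠ = 90.00° (in denominator)
|G| = 500 · 58991 / 5.9948e+07 ≈ 0.49202
Gain = 20 log₁₀(0.49202) ≈ -6.16 dB
∠G = 167.02° − 188.81° = -21.79°

At s = jω = j10000:
zero (s+15): 15 + j10000 → |·| = √(15²+10000²) = √100000225 ≈ 10000, ∠ = arctan(10000/15) ≈ 89.91°
zero (s+40): 40 + j10000 → |·| = √(40²+10000²) = √100001600 ≈ 10000, ∠ = arctan(10000/40) ≈ 89.77°
pole (s+20): 20 + j10000 → |·| = √(20²+10000²) = √100000400 ≈ 10000, ∠ = arctan(10000/20) ≈ 89.89°
pole (s+1000): 1000 + j10000 → |·| = √(1000²+10000²) = √101000000 ≈ 10050, ∠ = arctan(10000/1000) ≈ 84.29°
pole at origin: |s| = 10000, ∠ = 90.00° (in denominator)
|G| = 500 · 1e+08 / 1.005e+12 ≈ 0.049751
Gain = 20 log₁₀(0.049751) ≈ -26.06 dB
∠G = 179.68° − 264.18° = -84.50°

ω = 241: -6.2 dB, -21.8°; ω = 10000: -26.1 dB, -84.5°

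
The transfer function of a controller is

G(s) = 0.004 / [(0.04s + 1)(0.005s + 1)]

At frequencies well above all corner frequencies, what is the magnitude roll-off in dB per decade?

Each pole contributes −20 dB/decade at high frequency; each zero contributes +20 dB/decade.
Net: 0 zero(s) − 2 pole(s) → -40 dB/decade.

-40 dB/decade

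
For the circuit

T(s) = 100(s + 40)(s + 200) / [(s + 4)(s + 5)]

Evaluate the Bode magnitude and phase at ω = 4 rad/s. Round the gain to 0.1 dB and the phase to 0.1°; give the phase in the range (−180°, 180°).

86.9 dB, -76.8°

At s = jω = j4:
zero (s+40): 40 + j4 → |·| = √(40²+4²) = √1616 ≈ 40.2, ∠ = arctan(4/40) ≈ 5.71°
zero (s+200): 200 + j4 → |·| = √(200²+4²) = √40016 ≈ 200.04, ∠ = arctan(4/200) ≈ 1.15°
pole (s+4): 4 + j4 → |·| = √(4²+4²) = √32 ≈ 5.6569, ∠ = arctan(4/4) ≈ 45.00°
pole (s+5): 5 + j4 → |·| = √(5²+4²) = √41 ≈ 6.4031, ∠ = arctan(4/5) ≈ 38.66°
|T| = 100 · 8041.6 / 36.222 ≈ 22201
Gain = 20 log₁₀(22201) ≈ 86.93 dB
∠T = 6.86° − 83.66° = -76.80°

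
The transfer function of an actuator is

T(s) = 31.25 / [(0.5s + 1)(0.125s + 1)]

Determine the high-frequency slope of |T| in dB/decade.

-40 dB/decade

Each pole contributes −20 dB/decade at high frequency; each zero contributes +20 dB/decade.
Net: 0 zero(s) − 2 pole(s) → -40 dB/decade.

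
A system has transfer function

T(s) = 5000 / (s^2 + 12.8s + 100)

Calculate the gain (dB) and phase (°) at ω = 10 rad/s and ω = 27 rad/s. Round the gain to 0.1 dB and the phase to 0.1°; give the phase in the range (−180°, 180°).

At s = jω = j10:
quadratic: (j10)² + 12.8·j10 + 100 = 0 + j128 → |·| ≈ 128, ∠ ≈ 90.00°
|T| = 5000 / 128 ≈ 39.062
Gain = 20 log₁₀(39.062) ≈ 31.84 dB
∠T = 0.00° − 90.00° = -90.00°

At s = jω = j27:
quadratic: (j27)² + 12.8·j27 + 100 = -629 + j345.6 → |·| ≈ 717.69, ∠ ≈ 151.21°
|T| = 5000 / 717.69 ≈ 6.9668
Gain = 20 log₁₀(6.9668) ≈ 16.86 dB
∠T = 0.00° − 151.21° = -151.21°

ω = 10: 31.8 dB, -90.0°; ω = 27: 16.9 dB, -151.2°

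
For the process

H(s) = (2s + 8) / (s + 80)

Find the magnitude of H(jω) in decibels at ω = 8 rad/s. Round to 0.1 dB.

Substitute s = j8:
Numerator: 2(j8) + 8 = 8 + j16
Denominator: (j8) + 80 = 80 + j8
|N| = √(8² + 16²) ≈ 17.889, ∠N ≈ 63.43°
|D| = √(80² + 8²) ≈ 80.399, ∠D ≈ 5.71°
|H| = 17.889 / 80.399 ≈ 0.2225
Gain = 20 log₁₀(0.2225) ≈ -13.05 dB

-13.1 dB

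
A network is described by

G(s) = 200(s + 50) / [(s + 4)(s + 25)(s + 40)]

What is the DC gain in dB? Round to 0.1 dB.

G(0) = 200·50 / (4·25·40) = 2.5
20 log₁₀(2.5) ≈ 7.96 dB

8.0 dB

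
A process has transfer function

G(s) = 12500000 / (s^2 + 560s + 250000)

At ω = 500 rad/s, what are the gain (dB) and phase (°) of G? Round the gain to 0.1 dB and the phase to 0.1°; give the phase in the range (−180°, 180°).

At s = jω = j500:
quadratic: (j500)² + 560·j500 + 250000 = 0 + j280000 → |·| ≈ 2.8e+05, ∠ ≈ 90.00°
|G| = 12500000 / 2.8e+05 ≈ 44.643
Gain = 20 log₁₀(44.643) ≈ 33.00 dB
∠G = 0.00° − 90.00° = -90.00°

33.0 dB, -90.0°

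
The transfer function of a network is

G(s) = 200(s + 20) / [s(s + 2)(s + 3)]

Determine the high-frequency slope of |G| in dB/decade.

-40 dB/decade

Each pole contributes −20 dB/decade at high frequency; each zero contributes +20 dB/decade.
Net: 1 zero(s) − 3 pole(s) → -40 dB/decade.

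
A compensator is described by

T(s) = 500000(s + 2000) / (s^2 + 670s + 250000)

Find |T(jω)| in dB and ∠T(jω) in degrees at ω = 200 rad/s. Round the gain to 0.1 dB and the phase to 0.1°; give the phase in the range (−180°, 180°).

72.1 dB, -26.8°

At s = jω = j200:
zero (s+2000): 2000 + j200 → |·| = √(2000²+200²) = √4040000 ≈ 2010, ∠ = arctan(200/2000) ≈ 5.71°
quadratic: (j200)² + 670·j200 + 250000 = 210000 + j134000 → |·| ≈ 2.4911e+05, ∠ ≈ 32.54°
|T| = 500000 · 2010 / 2.4911e+05 ≈ 4034.4
Gain = 20 log₁₀(4034.4) ≈ 72.12 dB
∠T = 5.71° − 32.54° = -26.83°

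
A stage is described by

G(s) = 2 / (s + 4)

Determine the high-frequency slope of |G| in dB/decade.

-20 dB/decade

Each pole contributes −20 dB/decade at high frequency; each zero contributes +20 dB/decade.
Net: 0 zero(s) − 1 pole(s) → -20 dB/decade.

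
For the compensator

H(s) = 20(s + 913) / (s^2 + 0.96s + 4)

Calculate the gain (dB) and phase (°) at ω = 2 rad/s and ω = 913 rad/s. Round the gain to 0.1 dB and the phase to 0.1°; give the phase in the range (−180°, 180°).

At s = jω = j2:
zero (s+913): 913 + j2 → |·| = √(913²+2²) = √833573 ≈ 913, ∠ = arctan(2/913) ≈ 0.13°
quadratic: (j2)² + 0.96·j2 + 4 = 0 + j1.92 → |·| ≈ 1.92, ∠ ≈ 90.00°
|H| = 20 · 913 / 1.92 ≈ 9510.4
Gain = 20 log₁₀(9510.4) ≈ 79.56 dB
∠H = 0.13° − 90.00° = -89.87°

At s = jω = j913:
zero (s+913): 913 + j913 → |·| = √(913²+913²) = √1667138 ≈ 1291.2, ∠ = arctan(913/913) ≈ 45.00°
quadratic: (j913)² + 0.96·j913 + 4 = -833565 + j876.48 → |·| ≈ 8.3357e+05, ∠ ≈ 179.94°
|H| = 20 · 1291.2 / 8.3357e+05 ≈ 0.03098
Gain = 20 log₁₀(0.03098) ≈ -30.18 dB
∠H = 45.00° − 179.94° = -134.94°

ω = 2: 79.6 dB, -89.9°; ω = 913: -30.2 dB, -134.9°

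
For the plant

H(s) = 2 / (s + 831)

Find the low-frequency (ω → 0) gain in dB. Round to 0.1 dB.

-52.4 dB

H(0) = 2 / (831) ≈ 0.0024067
20 log₁₀(0.0024067) ≈ -52.37 dB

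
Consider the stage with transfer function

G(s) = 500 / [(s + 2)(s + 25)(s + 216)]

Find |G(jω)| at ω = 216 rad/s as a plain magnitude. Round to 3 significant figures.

3.48e-05

At s = jω = j216:
pole (s+2): 2 + j216 → |·| = √(2²+216²) = √46660 ≈ 216.01, ∠ = arctan(216/2) ≈ 89.47°
pole (s+25): 25 + j216 → |·| = √(25²+216²) = √47281 ≈ 217.44, ∠ = arctan(216/25) ≈ 83.40°
pole (s+216): 216 + j216 → |·| = √(216²+216²) = √93312 ≈ 305.47, ∠ = arctan(216/216) ≈ 45.00°
|G| = 500 / 1.4348e+07 ≈ 3.4848e-05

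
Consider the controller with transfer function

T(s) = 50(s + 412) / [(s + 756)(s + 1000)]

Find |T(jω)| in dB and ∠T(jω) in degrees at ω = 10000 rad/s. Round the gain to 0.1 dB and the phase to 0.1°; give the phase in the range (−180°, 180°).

-46.1 dB, -82.3°

At s = jω = j10000:
zero (s+412): 412 + j10000 → |·| = √(412²+10000²) = √100169744 ≈ 10008, ∠ = arctan(10000/412) ≈ 87.64°
pole (s+756): 756 + j10000 → |·| = √(756²+10000²) = √100571536 ≈ 10029, ∠ = arctan(10000/756) ≈ 85.68°
pole (s+1000): 1000 + j10000 → |·| = √(1000²+10000²) = √101000000 ≈ 10050, ∠ = arctan(10000/1000) ≈ 84.29°
|T| = 50 · 10008 / 1.0079e+08 ≈ 0.0049648
Gain = 20 log₁₀(0.0049648) ≈ -46.08 dB
∠T = 87.64° − 169.97° = -82.33°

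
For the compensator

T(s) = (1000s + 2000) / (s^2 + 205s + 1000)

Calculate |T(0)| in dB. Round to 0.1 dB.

T(0) = 2000 / 1000 = 2
20 log₁₀(2) ≈ 6.02 dB

6.0 dB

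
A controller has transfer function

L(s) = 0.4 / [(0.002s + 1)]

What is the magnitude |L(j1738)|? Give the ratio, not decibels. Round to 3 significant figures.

0.111

At ω = 1738 rad/s:
pole (1 + j1738·0.002) = 1 + j3.476 → |·| ≈ 3.617, ∠ ≈ 73.95°
|L| = 0.4 · 1 / (3.617) ≈ 0.11059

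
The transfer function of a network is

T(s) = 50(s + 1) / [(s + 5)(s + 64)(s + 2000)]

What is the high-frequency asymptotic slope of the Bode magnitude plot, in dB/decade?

-40 dB/decade

Each pole contributes −20 dB/decade at high frequency; each zero contributes +20 dB/decade.
Net: 1 zero(s) − 3 pole(s) → -40 dB/decade.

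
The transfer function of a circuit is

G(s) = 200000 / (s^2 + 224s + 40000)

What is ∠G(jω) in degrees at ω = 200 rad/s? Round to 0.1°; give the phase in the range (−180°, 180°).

-90.0°

At s = jω = j200:
quadratic: (j200)² + 224·j200 + 40000 = 0 + j44800 → |·| ≈ 44800, ∠ ≈ 90.00°
∠G = 0.00° − 90.00° = -90.00°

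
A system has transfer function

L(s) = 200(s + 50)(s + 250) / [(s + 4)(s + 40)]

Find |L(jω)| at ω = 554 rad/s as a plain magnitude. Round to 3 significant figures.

At s = jω = j554:
zero (s+50): 50 + j554 → |·| = √(50²+554²) = √309416 ≈ 556.25, ∠ = arctan(554/50) ≈ 84.84°
zero (s+250): 250 + j554 → |·| = √(250²+554²) = √369416 ≈ 607.8, ∠ = arctan(554/250) ≈ 65.71°
pole (s+4): 4 + j554 → |·| = √(4²+554²) = √306932 ≈ 554.01, ∠ = arctan(554/4) ≈ 89.59°
pole (s+40): 40 + j554 → |·| = √(40²+554²) = √308516 ≈ 555.44, ∠ = arctan(554/40) ≈ 85.87°
|L| = 200 · 3.3809e+05 / 3.0772e+05 ≈ 219.74

220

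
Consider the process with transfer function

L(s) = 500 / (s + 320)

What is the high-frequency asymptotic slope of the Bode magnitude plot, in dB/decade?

Each pole contributes −20 dB/decade at high frequency; each zero contributes +20 dB/decade.
Net: 0 zero(s) − 1 pole(s) → -20 dB/decade.

-20 dB/decade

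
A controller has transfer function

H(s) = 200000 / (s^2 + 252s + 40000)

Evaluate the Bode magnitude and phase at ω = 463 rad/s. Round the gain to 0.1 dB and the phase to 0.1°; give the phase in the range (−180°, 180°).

-0.4 dB, -146.2°

At s = jω = j463:
quadratic: (j463)² + 252·j463 + 40000 = -174369 + j116676 → |·| ≈ 2.098e+05, ∠ ≈ 146.21°
|H| = 200000 / 2.098e+05 ≈ 0.95329
Gain = 20 log₁₀(0.95329) ≈ -0.42 dB
∠H = 0.00° − 146.21° = -146.21°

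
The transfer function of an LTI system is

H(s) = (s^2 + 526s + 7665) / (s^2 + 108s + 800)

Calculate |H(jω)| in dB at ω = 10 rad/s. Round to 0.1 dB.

Substitute s = j10:
Numerator: (j10)^2 + 526(j10) + 7665 = 7565 + j5260
Denominator: (j10)^2 + 108(j10) + 800 = 700 + j1080
|N| = √(7565² + 5260²) ≈ 9213.9, ∠N ≈ 34.81°
|D| = √(700² + 1080²) ≈ 1287, ∠D ≈ 57.05°
|H| = 9213.9 / 1287 ≈ 7.1592
Gain = 20 log₁₀(7.1592) ≈ 17.10 dB

17.1 dB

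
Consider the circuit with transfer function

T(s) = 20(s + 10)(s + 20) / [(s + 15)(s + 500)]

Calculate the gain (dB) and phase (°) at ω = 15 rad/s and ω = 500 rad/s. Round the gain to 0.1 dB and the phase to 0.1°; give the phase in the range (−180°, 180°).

At s = jω = j15:
zero (s+10): 10 + j15 → |·| = √(10²+15²) = √325 ≈ 18.028, ∠ = arctan(15/10) ≈ 56.31°
zero (s+20): 20 + j15 → |·| = √(20²+15²) = √625 ≈ 25, ∠ = arctan(15/20) ≈ 36.87°
pole (s+15): 15 + j15 → |·| = √(15²+15²) = √450 ≈ 21.213, ∠ = arctan(15/15) ≈ 45.00°
pole (s+500): 500 + j15 → |·| = √(500²+15²) = √250225 ≈ 500.22, ∠ = arctan(15/500) ≈ 1.72°
|T| = 20 · 450.7 / 10611 ≈ 0.8495
Gain = 20 log₁₀(0.8495) ≈ -1.42 dB
∠T = 93.18° − 46.72° = 46.46°

At s = jω = j500:
zero (s+10): 10 + j500 → |·| = √(10²+500²) = √250100 ≈ 500.1, ∠ = arctan(500/10) ≈ 88.85°
zero (s+20): 20 + j500 → |·| = √(20²+500²) = √250400 ≈ 500.4, ∠ = arctan(500/20) ≈ 87.71°
pole (s+15): 15 + j500 → |·| = √(15²+500²) = √250225 ≈ 500.22, ∠ = arctan(500/15) ≈ 88.28°
pole (s+500): 500 + j500 → |·| = √(500²+500²) = √500000 ≈ 707.11, ∠ = arctan(500/500) ≈ 45.00°
|T| = 20 · 2.5025e+05 / 3.5371e+05 ≈ 14.15
Gain = 20 log₁₀(14.15) ≈ 23.02 dB
∠T = 176.56° − 133.28° = 43.28°

ω = 15: -1.4 dB, 46.5°; ω = 500: 23.0 dB, 43.3°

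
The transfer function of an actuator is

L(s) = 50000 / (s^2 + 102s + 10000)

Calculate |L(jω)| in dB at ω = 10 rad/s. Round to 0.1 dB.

At s = jω = j10:
quadratic: (j10)² + 102·j10 + 10000 = 9900 + j1020 → |·| ≈ 9952.4, ∠ ≈ 5.88°
|L| = 50000 / 9952.4 ≈ 5.0239
Gain = 20 log₁₀(5.0239) ≈ 14.02 dB

14.0 dB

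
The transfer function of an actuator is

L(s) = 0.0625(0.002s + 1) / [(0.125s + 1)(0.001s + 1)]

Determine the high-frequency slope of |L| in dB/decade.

Each pole contributes −20 dB/decade at high frequency; each zero contributes +20 dB/decade.
Net: 1 zero(s) − 2 pole(s) → -20 dB/decade.

-20 dB/decade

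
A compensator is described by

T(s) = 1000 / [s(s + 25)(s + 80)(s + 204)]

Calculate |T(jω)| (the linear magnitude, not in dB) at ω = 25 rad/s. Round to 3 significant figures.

At s = jω = j25:
pole (s+25): 25 + j25 → |·| = √(25²+25²) = √1250 ≈ 35.355, ∠ = arctan(25/25) ≈ 45.00°
pole (s+80): 80 + j25 → |·| = √(80²+25²) = √7025 ≈ 83.815, ∠ = arctan(25/80) ≈ 17.35°
pole (s+204): 204 + j25 → |·| = √(204²+25²) = √42241 ≈ 205.53, ∠ = arctan(25/204) ≈ 6.99°
pole at origin: |s| = 25, ∠ = 90.00° (in denominator)
|T| = 1000 / 1.5226e+07 ≈ 6.5677e-05

6.57e-05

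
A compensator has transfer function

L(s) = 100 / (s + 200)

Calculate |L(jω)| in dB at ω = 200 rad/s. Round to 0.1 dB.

At s = jω = j200:
pole (s+200): 200 + j200 → |·| = √(200²+200²) = √80000 ≈ 282.84, ∠ = arctan(200/200) ≈ 45.00°
|L| = 100 / 282.84 ≈ 0.35356
Gain = 20 log₁₀(0.35356) ≈ -9.03 dB

-9.0 dB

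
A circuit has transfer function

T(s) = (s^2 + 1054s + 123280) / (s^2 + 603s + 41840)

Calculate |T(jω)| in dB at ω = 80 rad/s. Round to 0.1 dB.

Substitute s = j80:
Numerator: (j80)^2 + 1054(j80) + 123280 = 116880 + j84320
Denominator: (j80)^2 + 603(j80) + 41840 = 35440 + j48240
|N| = √(116880² + 84320²) ≈ 1.4412e+05, ∠N ≈ 35.81°
|D| = √(35440² + 48240²) ≈ 59859, ∠D ≈ 53.70°
|T| = 1.4412e+05 / 59859 ≈ 2.4077
Gain = 20 log₁₀(2.4077) ≈ 7.63 dB

7.6 dB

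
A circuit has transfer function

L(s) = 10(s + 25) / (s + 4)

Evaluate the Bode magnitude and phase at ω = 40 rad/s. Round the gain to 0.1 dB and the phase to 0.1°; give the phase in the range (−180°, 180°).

21.4 dB, -26.3°

At s = jω = j40:
zero (s+25): 25 + j40 → |·| = √(25²+40²) = √2225 ≈ 47.17, ∠ = arctan(40/25) ≈ 57.99°
pole (s+4): 4 + j40 → |·| = √(4²+40²) = √1616 ≈ 40.2, ∠ = arctan(40/4) ≈ 84.29°
|L| = 10 · 47.17 / 40.2 ≈ 11.734
Gain = 20 log₁₀(11.734) ≈ 21.39 dB
∠L = 57.99° − 84.29° = -26.30°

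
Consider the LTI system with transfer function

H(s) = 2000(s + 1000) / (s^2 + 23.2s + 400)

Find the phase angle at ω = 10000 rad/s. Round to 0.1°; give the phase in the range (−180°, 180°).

At s = jω = j10000:
zero (s+1000): 1000 + j10000 → |·| = √(1000²+10000²) = √101000000 ≈ 10050, ∠ = arctan(10000/1000) ≈ 84.29°
quadratic: (j10000)² + 23.2·j10000 + 400 = -99999600 + j232000 → |·| ≈ 1e+08, ∠ ≈ 179.87°
∠H = 84.29° − 179.87° = -95.58°

-95.6°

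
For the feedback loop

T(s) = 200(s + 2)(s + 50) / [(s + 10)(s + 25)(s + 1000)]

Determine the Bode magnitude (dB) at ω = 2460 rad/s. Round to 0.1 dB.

-22.5 dB

At s = jω = j2460:
zero (s+2): 2 + j2460 → |·| = √(2²+2460²) = √6051604 ≈ 2460, ∠ = arctan(2460/2) ≈ 89.95°
zero (s+50): 50 + j2460 → |·| = √(50²+2460²) = √6054100 ≈ 2460.5, ∠ = arctan(2460/50) ≈ 88.84°
pole (s+10): 10 + j2460 → |·| = √(10²+2460²) = √6051700 ≈ 2460, ∠ = arctan(2460/10) ≈ 89.77°
pole (s+25): 25 + j2460 → |·| = √(25²+2460²) = √6052225 ≈ 2460.1, ∠ = arctan(2460/25) ≈ 89.42°
pole (s+1000): 1000 + j2460 → |·| = √(1000²+2460²) = √7051600 ≈ 2655.5, ∠ = arctan(2460/1000) ≈ 67.88°
|T| = 200 · 6.0528e+06 / 1.6071e+10 ≈ 0.075326
Gain = 20 log₁₀(0.075326) ≈ -22.46 dB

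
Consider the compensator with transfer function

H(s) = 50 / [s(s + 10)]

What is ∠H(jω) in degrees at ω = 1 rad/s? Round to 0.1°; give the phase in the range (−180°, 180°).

At s = jω = j1:
pole (s+10): 10 + j1 → |·| = √(10²+1²) = √101 ≈ 10.05, ∠ = arctan(1/10) ≈ 5.71°
pole at origin: |s| = 1, ∠ = 90.00° (in denominator)
∠H = 0.00° − 95.71° = -95.71°

-95.7°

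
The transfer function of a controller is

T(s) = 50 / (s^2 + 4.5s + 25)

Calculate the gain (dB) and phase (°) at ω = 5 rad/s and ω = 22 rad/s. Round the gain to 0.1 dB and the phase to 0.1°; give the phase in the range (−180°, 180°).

ω = 5: 6.9 dB, -90.0°; ω = 22: -19.5 dB, -167.8°

At s = jω = j5:
quadratic: (j5)² + 4.5·j5 + 25 = 0 + j22.5 → |·| ≈ 22.5, ∠ ≈ 90.00°
|T| = 50 / 22.5 ≈ 2.2222
Gain = 20 log₁₀(2.2222) ≈ 6.94 dB
∠T = 0.00° − 90.00° = -90.00°

At s = jω = j22:
quadratic: (j22)² + 4.5·j22 + 25 = -459 + j99 → |·| ≈ 469.56, ∠ ≈ 167.83°
|T| = 50 / 469.56 ≈ 0.10648
Gain = 20 log₁₀(0.10648) ≈ -19.45 dB
∠T = 0.00° − 167.83° = -167.83°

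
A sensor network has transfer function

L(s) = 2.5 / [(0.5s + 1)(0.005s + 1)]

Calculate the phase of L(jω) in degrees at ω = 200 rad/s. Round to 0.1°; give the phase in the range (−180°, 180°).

At ω = 200 rad/s:
pole (1 + j200·0.5) = 1 + j100 → |·| ≈ 100, ∠ ≈ 89.43°
pole (1 + j200·0.005) = 1 + j1 → |·| ≈ 1.4142, ∠ ≈ 45.00°
∠L = (0°) − (89.43° + 45.00°) = -134.43°

-134.4°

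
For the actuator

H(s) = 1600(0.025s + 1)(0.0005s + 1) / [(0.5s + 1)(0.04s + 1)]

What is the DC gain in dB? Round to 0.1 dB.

H(0) = 1600 · 1 / 1 = 1600
20 log₁₀(1600) ≈ 64.08 dB

64.1 dB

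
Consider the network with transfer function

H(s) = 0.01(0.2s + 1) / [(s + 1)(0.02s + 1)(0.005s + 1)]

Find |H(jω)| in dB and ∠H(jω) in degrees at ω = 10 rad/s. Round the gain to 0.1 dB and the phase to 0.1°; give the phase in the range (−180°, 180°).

At ω = 10 rad/s:
zero (1 + j10·0.2) = 1 + j2 → |·| ≈ 2.2361, ∠ ≈ 63.43°
pole (1 + j10·1) = 1 + j10 → |·| ≈ 10.05, ∠ ≈ 84.29°
pole (1 + j10·0.02) = 1 + j0.2 → |·| ≈ 1.0198, ∠ ≈ 11.31°
pole (1 + j10·0.005) = 1 + j0.05 → |·| ≈ 1.0012, ∠ ≈ 2.86°
|H| = 0.01 · 2.2361 / (10.05 · 1.0198 · 1.0012) ≈ 0.0021792
Gain = 20 log₁₀(0.0021792) ≈ -53.23 dB
∠H = (63.43°) − (84.29° + 11.31° + 2.86°) = -35.03°

-53.2 dB, -35.0°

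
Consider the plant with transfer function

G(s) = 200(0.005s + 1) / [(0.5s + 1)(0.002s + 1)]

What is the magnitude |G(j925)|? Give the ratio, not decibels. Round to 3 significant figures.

0.973

At ω = 925 rad/s:
zero (1 + j925·0.005) = 1 + j4.625 → |·| ≈ 4.7319, ∠ ≈ 77.80°
pole (1 + j925·0.5) = 1 + j462.5 → |·| ≈ 462.5, ∠ ≈ 89.88°
pole (1 + j925·0.002) = 1 + j1.85 → |·| ≈ 2.103, ∠ ≈ 61.61°
|G| = 200 · 4.7319 / (462.5 · 2.103) ≈ 0.973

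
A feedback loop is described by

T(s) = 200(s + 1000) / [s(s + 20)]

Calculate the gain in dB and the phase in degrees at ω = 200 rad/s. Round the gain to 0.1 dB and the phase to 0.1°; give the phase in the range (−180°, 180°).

At s = jω = j200:
zero (s+1000): 1000 + j200 → |·| = √(1000²+200²) = √1040000 ≈ 1019.8, ∠ = arctan(200/1000) ≈ 11.31°
pole (s+20): 20 + j200 → |·| = √(20²+200²) = √40400 ≈ 201, ∠ = arctan(200/20) ≈ 84.29°
pole at origin: |s| = 200, ∠ = 90.00° (in denominator)
|T| = 200 · 1019.8 / 40200 ≈ 5.0736
Gain = 20 log₁₀(5.0736) ≈ 14.11 dB
∠T = 11.31° − 174.29° = -162.98°

14.1 dB, -163.0°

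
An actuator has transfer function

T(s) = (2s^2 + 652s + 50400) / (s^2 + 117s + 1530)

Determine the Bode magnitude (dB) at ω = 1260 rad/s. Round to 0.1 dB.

6.1 dB

Substitute s = j1260:
Numerator: 2(j1260)^2 + 652(j1260) + 50400 = -3124800 + j821520
Denominator: (j1260)^2 + 117(j1260) + 1530 = -1586070 + j147420
|N| = √(3124800² + 821520²) ≈ 3.231e+06, ∠N ≈ 165.27°
|D| = √(1586070² + 147420²) ≈ 1.5929e+06, ∠D ≈ 174.69°
|T| = 3.231e+06 / 1.5929e+06 ≈ 2.0284
Gain = 20 log₁₀(2.0284) ≈ 6.14 dB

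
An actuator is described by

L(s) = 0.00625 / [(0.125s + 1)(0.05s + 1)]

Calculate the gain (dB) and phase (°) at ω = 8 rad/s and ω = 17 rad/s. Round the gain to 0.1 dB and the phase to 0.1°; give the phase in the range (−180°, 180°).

ω = 8: -47.7 dB, -66.8°; ω = 17: -53.9 dB, -105.2°

At ω = 8 rad/s:
pole (1 + j8·0.125) = 1 + j1 → |·| ≈ 1.4142, ∠ ≈ 45.00°
pole (1 + j8·0.05) = 1 + j0.4 → |·| ≈ 1.077, ∠ ≈ 21.80°
|L| = 0.00625 · 1 / (1.4142 · 1.077) ≈ 0.0041035
Gain = 20 log₁₀(0.0041035) ≈ -47.74 dB
∠L = (0°) − (45.00° + 21.80°) = -66.80°

At ω = 17 rad/s:
pole (1 + j17·0.125) = 1 + j2.125 → |·| ≈ 2.3485, ∠ ≈ 64.80°
pole (1 + j17·0.05) = 1 + j0.85 → |·| ≈ 1.3124, ∠ ≈ 40.36°
|L| = 0.00625 · 1 / (2.3485 · 1.3124) ≈ 0.0020278
Gain = 20 log₁₀(0.0020278) ≈ -53.86 dB
∠L = (0°) − (64.80° + 40.36°) = -105.16°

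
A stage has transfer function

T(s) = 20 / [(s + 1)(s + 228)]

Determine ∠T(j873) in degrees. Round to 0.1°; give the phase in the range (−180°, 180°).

At s = jω = j873:
pole (s+1): 1 + j873 → |·| = √(1²+873²) = √762130 ≈ 873, ∠ = arctan(873/1) ≈ 89.93°
pole (s+228): 228 + j873 → |·| = √(228²+873²) = √814113 ≈ 902.28, ∠ = arctan(873/228) ≈ 75.36°
∠T = 0.00° − 165.29° = -165.29°

-165.3°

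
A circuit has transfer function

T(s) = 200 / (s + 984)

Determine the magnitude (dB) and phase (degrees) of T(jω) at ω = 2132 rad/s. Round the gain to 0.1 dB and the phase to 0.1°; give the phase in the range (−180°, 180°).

At s = jω = j2132:
pole (s+984): 984 + j2132 → |·| = √(984²+2132²) = √5513680 ≈ 2348.1, ∠ = arctan(2132/984) ≈ 65.22°
|T| = 200 / 2348.1 ≈ 0.085175
Gain = 20 log₁₀(0.085175) ≈ -21.39 dB
∠T = 0.00° − 65.22° = -65.22°

-21.4 dB, -65.2°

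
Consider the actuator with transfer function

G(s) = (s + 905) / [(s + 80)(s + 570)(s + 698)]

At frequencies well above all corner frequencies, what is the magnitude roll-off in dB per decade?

-40 dB/decade

Each pole contributes −20 dB/decade at high frequency; each zero contributes +20 dB/decade.
Net: 1 zero(s) − 3 pole(s) → -40 dB/decade.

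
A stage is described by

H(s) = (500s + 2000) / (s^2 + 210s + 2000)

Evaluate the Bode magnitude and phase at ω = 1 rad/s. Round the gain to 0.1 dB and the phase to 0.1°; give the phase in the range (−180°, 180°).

0.2 dB, 8.0°

Substitute s = j1:
Numerator: 500(j1) + 2000 = 2000 + j500
Denominator: (j1)^2 + 210(j1) + 2000 = 1999 + j210
|N| = √(2000² + 500²) ≈ 2061.6, ∠N ≈ 14.04°
|D| = √(1999² + 210²) ≈ 2010, ∠D ≈ 6.00°
|H| = 2061.6 / 2010 ≈ 1.0257
Gain = 20 log₁₀(1.0257) ≈ 0.22 dB
∠H = 14.04° − 6.00° = 8.04°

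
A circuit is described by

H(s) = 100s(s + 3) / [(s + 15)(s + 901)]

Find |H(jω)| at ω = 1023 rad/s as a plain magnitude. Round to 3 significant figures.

At s = jω = j1023:
zero (s+3): 3 + j1023 → |·| = √(3²+1023²) = √1046538 ≈ 1023, ∠ = arctan(1023/3) ≈ 89.83°
zero at origin: s = j1023 → |·| = 1023, ∠ = 90.00°
pole (s+15): 15 + j1023 → |·| = √(15²+1023²) = √1046754 ≈ 1023.1, ∠ = arctan(1023/15) ≈ 89.16°
pole (s+901): 901 + j1023 → |·| = √(901²+1023²) = √1858330 ≈ 1363.2, ∠ = arctan(1023/901) ≈ 48.63°
|H| = 100 · 1.0465e+06 / 1.3947e+06 ≈ 75.034

75.0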